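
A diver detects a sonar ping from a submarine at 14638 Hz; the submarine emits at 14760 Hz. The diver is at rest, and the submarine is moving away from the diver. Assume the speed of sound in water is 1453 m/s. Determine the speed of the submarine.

12.1 m/s

f' = f · v/(v + v_s) ⇒ v_s = v · |1 − f/f'|.
v_s = 1453 × |1 − 14760/14638| = 1453 × 0.008334 ≈ 12.1 m/s.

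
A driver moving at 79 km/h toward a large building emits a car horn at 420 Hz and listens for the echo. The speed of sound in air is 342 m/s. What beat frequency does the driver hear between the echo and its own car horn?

57.6 Hz

79 km/h = 21.94 m/s.
The large building receives the sound from a moving source: f₁ = f₀ · v/(v − v_e) = 420 × 342/320.06 ≈ 448.8 Hz.
On the return leg the driver is a moving observer: f₂ = f₁ · (v + v_e)/v = 448.8 × 363.94/342 ≈ 477.6 Hz.
Equivalently f₂ = f₀ · (v + v_e)/(v − v_e).
Beat against the emitted tone: |f₂ − f₀| = 2v_e·f₀/(v − v_e) = 2 × 21.94 × 420/320.06 ≈ 57.6 Hz.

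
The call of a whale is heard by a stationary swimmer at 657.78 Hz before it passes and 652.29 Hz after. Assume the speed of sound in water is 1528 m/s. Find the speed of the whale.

6.4 m/s

f₁/f₂ = (v + v_s)/(v − v_s), so v_s = v · (f₁ − f₂)/(f₁ + f₂).
v_s = 1528 × (657.78 − 652.29)/(657.78 + 652.29) = 1528 × 5.49/1310.07 ≈ 6.4 m/s.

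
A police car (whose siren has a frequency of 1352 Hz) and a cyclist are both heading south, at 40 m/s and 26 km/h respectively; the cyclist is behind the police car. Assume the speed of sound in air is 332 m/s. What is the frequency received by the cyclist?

1233 Hz

26 km/h = 7.222 m/s.
The cyclist is behind, so the police car is moving away from it while the cyclist is moving toward the police car.
General Doppler shift: f' = f · (v + v_o)/(v + v_s).
f' = 1352 × (332 + 7.222)/(332 + 40) = 1352 × 339.22/372 ≈ 1233 Hz.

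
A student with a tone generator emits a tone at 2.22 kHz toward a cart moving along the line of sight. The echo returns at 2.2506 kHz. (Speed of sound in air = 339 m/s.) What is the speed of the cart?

2.32 m/s

Double Doppler shift off a moving reflector: f₂ = f₀ · (v + u)/(v − u) (u > 0 toward emitter).
Rearranging, u = v · (f₂ − f₀)/(f₂ + f₀) = 339 × 0.0306/4.4706 ≈ 2.32 m/s.
So the cart is moving at 2.32 m/s toward the emitter.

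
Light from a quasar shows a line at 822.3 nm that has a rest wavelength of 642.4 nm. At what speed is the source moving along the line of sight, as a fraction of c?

0.242c

λ'/λ₀ = 1.2800 > 1 (redshift), so the source is receding.
λ'/λ₀ = √((1 + β)/(1 − β)) for a receding source ⇒ β = (r² − 1)/(r² + 1) with r = λ'/λ₀.
β = (1.6385 − 1)/(1.6385 + 1) ≈ 0.242.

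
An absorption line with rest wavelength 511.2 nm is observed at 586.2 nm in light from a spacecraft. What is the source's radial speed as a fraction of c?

λ'/λ₀ = 1.1467 > 1 (redshift), so the source is receding.
λ'/λ₀ = √((1 + β)/(1 − β)) for a receding source ⇒ β = (r² − 1)/(r² + 1) with r = λ'/λ₀.
β = (1.3150 − 1)/(1.3150 + 1) ≈ 0.136.

0.136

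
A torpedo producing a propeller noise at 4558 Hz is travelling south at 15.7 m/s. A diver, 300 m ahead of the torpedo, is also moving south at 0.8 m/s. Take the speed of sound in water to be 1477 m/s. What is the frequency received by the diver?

4604 Hz

The diver is ahead, so the torpedo is moving toward it while the diver is moving away from the torpedo.
With source approaching and observer receding, f' = f · (v − v_o)/(v − v_s).
f' = 4558 × (1477 − 0.8)/(1477 − 15.7) = 4558 × 1476.2/1461.3 ≈ 4604 Hz.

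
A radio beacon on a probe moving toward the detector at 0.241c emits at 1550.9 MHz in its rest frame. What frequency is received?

Relativistic Doppler for frequency: f' = f₀ · √((1 + β)/(1 − β)).
f' = 1550.9 × √(1.2410/0.7590) = 1550.9 × 1.27869 ≈ 1983.1 MHz.

1983.1 MHz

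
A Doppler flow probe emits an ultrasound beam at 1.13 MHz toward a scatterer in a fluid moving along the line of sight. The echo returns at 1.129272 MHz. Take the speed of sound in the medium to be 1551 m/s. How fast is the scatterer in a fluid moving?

Double Doppler shift off a moving reflector: f₂ = f₀ · (v + u)/(v − u) (u > 0 toward emitter).
Rearranging, u = v · (f₂ − f₀)/(f₂ + f₀) = 1551 × -0.000728/2.259272 ≈ -0.50 m/s.
So the scatterer in a fluid is moving at 0.50 m/s away from the emitter.

0.50 m/s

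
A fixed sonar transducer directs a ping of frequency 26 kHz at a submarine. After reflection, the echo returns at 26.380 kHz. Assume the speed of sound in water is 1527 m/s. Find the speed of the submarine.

Double Doppler shift off a moving reflector: f₂ = f₀ · (v + u)/(v − u) (u > 0 toward emitter).
Rearranging, u = v · (f₂ − f₀)/(f₂ + f₀) = 1527 × 0.380/52.380 ≈ 11.1 m/s.
So the submarine is moving at 11.1 m/s toward the emitter.

11.1 m/s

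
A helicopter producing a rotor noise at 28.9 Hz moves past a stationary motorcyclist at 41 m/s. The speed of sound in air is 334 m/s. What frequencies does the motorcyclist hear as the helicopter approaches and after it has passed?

Approaching: f₁ = f · v/(v − v_s) = 28.9 × 334/293 ≈ 32.9 Hz.
Receding: f₂ = f · v/(v + v_s) = 28.9 × 334/375 ≈ 25.7 Hz.

32.9 Hz approaching; 25.7 Hz receding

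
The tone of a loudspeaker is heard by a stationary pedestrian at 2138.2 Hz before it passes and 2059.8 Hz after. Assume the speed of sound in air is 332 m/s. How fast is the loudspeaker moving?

f₁/f₂ = (v + v_s)/(v − v_s), so v_s = v · (f₁ − f₂)/(f₁ + f₂).
v_s = 332 × (2138.2 − 2059.8)/(2138.2 + 2059.8) = 332 × 78.4/4198.0 ≈ 6.2 m/s.

6.2 m/s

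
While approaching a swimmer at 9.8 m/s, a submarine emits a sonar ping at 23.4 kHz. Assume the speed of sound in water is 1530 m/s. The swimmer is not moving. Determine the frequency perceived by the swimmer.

Only the source moves, toward the listener, so f' = f · v/(v − v_s).
f' = 23.4 × 1530/(1530 − 9.8) = 23.4 × 1530/1520 ≈ 23.6 kHz.

23.6 kHz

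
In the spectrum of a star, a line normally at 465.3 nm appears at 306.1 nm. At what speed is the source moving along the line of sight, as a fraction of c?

λ'/λ₀ = 0.6579 < 1 (blueshift), so the source is approaching.
λ'/λ₀ = √((1 − β)/(1 + β)) for an approaching source ⇒ β = (1 − r²)/(1 + r²) with r = λ'/λ₀.
β = (1 − 0.4328)/(1 + 0.4328) ≈ 0.396.

0.396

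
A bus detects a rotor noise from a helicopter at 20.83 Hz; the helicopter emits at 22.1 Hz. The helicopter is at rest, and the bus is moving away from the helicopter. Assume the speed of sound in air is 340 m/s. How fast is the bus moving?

f' = f · (v − v_o)/v ⇒ v_o = v · |f'/f − 1|.
v_o = 340 × |20.83/22.1 − 1| = 340 × 0.05747 ≈ 19.5 m/s.

19.5 m/s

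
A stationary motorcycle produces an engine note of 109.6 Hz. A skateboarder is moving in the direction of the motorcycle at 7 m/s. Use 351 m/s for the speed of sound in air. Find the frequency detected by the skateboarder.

Only the observer moves, toward the source, so f' = f · (v + v_o)/v.
f' = 109.6 × (351 + 7)/351 = 109.6 × 358/351 ≈ 112 Hz.

112 Hz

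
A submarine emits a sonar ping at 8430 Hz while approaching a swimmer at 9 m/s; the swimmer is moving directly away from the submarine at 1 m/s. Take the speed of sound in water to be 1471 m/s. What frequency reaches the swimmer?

Both move, so f' = f · (v − v_o)/(v − v_s).
f' = 8430 × (1471 − 1)/(1471 − 9) = 8430 × 1470/1462 ≈ 8476 Hz.

8476 Hz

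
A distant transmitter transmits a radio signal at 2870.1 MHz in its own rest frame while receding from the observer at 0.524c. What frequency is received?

1604.0 MHz

Relativistic Doppler for frequency: f' = f₀ · √((1 − β)/(1 + β)).
f' = 2870.1 × √(0.4760/1.5240) = 2870.1 × 0.55887 ≈ 1604.0 MHz.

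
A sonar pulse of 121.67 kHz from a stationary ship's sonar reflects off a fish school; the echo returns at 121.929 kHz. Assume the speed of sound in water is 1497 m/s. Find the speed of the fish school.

Double Doppler shift off a moving reflector: f₂ = f₀ · (v + u)/(v − u) (u > 0 toward emitter).
Rearranging, u = v · (f₂ − f₀)/(f₂ + f₀) = 1497 × 0.259/243.599 ≈ 1.59 m/s.
So the fish school is moving at 1.59 m/s toward the emitter.

1.59 m/s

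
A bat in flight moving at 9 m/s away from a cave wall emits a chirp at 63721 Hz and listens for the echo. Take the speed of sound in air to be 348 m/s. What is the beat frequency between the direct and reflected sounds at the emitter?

The cave wall receives the sound from a moving source: f₁ = f₀ · v/(v + v_e) = 63721 × 348/357 ≈ 62115 Hz.
On the return leg the bat in flight is a moving observer: f₂ = f₁ · (v − v_e)/v = 62115 × 339/348 ≈ 60508 Hz.
Equivalently f₂ = f₀ · (v − v_e)/(v + v_e).
Beat against the emitted tone: |f₂ − f₀| = 2v_e·f₀/(v + v_e) = 2 × 9 × 63721/357 ≈ 3213 Hz.

3213 Hz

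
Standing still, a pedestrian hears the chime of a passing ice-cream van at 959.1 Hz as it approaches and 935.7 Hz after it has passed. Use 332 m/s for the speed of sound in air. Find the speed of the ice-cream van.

f₁/f₂ = (v + v_s)/(v − v_s), so v_s = v · (f₁ − f₂)/(f₁ + f₂).
v_s = 332 × (959.1 − 935.7)/(959.1 + 935.7) = 332 × 23.4/1894.8 ≈ 4.1 m/s.

4.1 m/s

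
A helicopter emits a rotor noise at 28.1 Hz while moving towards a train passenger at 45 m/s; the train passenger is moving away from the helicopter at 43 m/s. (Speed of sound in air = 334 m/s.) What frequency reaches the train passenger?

28.3 Hz

Both move, so f' = f · (v − v_o)/(v − v_s).
f' = 28.1 × (334 − 43)/(334 − 45) = 28.1 × 291/289 ≈ 28.3 Hz.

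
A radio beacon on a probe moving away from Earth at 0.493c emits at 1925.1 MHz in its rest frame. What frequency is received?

Relativistic Doppler for frequency: f' = f₀ · √((1 − β)/(1 + β)).
f' = 1925.1 × √(0.5070/1.4930) = 1925.1 × 0.58274 ≈ 1121.8 MHz.

1121.8 MHz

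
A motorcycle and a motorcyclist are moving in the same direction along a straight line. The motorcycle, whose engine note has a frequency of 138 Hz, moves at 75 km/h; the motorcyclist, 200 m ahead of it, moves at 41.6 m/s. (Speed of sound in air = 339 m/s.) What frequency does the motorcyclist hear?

75 km/h = 20.83 m/s.
The motorcyclist is ahead, so the motorcycle is moving toward it while the motorcyclist is moving away from the motorcycle.
General Doppler shift: f' = f · (v − v_o)/(v − v_s).
f' = 138 × (339 − 41.6)/(339 − 20.83) = 138 × 297.4/318.17 ≈ 129 Hz.

129 Hz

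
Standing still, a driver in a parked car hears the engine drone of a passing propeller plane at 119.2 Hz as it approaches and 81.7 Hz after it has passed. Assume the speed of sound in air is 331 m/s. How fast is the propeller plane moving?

62 m/s

f₁/f₂ = (v + v_s)/(v − v_s), so v_s = v · (f₁ − f₂)/(f₁ + f₂).
v_s = 331 × (119.2 − 81.7)/(119.2 + 81.7) = 331 × 37.5/200.9 ≈ 62 m/s.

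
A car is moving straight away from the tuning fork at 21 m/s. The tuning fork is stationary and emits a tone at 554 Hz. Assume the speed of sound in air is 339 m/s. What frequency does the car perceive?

Only the observer moves, away from the source, so f' = f · (v − v_o)/v.
f' = 554 × (339 − 21)/339 = 554 × 318/339 ≈ 520 Hz.

520 Hz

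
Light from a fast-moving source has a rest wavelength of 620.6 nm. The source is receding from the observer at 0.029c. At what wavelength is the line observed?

638.9 nm

Relativistic Doppler for wavelength: λ' = λ₀ · √((1 + β)/(1 − β)).
λ' = 620.6 × √(1.0290/0.9710) = 620.6 × 1.02943 ≈ 638.9 nm.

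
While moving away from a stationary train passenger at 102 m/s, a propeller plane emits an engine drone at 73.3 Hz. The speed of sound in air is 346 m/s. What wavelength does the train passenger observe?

6.11 m

With the source moving away from a stationary observer, f' = f · v/(v + v_s).
f' = 73.3 × 346/(346 + 102) ≈ 56.6 Hz.
λ' = v/f' = 346/56.6112 ≈ 6.11 m.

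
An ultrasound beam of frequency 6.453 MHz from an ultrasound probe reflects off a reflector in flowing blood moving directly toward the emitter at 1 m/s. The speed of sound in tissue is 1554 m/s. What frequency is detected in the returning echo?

At the reflector in flowing blood (a moving observer), f₁ = f₀ · (v + u)/v = 6.453 × 1555/1554 ≈ 6.457 MHz.
On reflection it acts as a source moving toward the stationary detector: f₂ = f₁ · v/(v − u) = 6.457 × 1554/1553 ≈ 6.461 MHz.
Equivalently f₂ = f₀ · (v + u)/(v − u).

6.461 MHz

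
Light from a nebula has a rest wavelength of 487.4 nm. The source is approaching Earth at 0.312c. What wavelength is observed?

Relativistic Doppler for wavelength: λ' = λ₀ · √((1 − β)/(1 + β)).
λ' = 487.4 × √(0.6880/1.3120) = 487.4 × 0.72415 ≈ 352.9 nm.

352.9 nm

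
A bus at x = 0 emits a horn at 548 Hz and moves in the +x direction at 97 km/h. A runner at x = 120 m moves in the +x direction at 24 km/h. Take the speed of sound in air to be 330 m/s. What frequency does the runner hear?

97 km/h = 26.94 m/s; 24 km/h = 6.667 m/s.
The observer lies on the +x side, so the source is heading toward the observer and the observer is heading away from the source.
General Doppler shift: f' = f · (v − v_o)/(v − v_s).
f' = 548 × (330 − 6.667)/(330 − 26.94) = 548 × 323.33/303.06 ≈ 585 Hz.

585 Hz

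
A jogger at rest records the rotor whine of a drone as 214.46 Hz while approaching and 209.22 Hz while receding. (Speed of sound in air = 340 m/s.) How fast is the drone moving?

4.2 m/s

f₁/f₂ = (v + v_s)/(v − v_s), so v_s = v · (f₁ − f₂)/(f₁ + f₂).
v_s = 340 × (214.46 − 209.22)/(214.46 + 209.22) = 340 × 5.24/423.68 ≈ 4.2 m/s.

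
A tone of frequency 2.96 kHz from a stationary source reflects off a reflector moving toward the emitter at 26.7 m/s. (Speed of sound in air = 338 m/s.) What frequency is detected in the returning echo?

At the reflector (a moving observer), f₁ = f₀ · (v + u)/v = 2.96 × 364.7/338 ≈ 3.19 kHz.
The reflection then acts as a moving source: f₂ = f₁ · v/(v − u) ≈ 3.47 kHz.
Equivalently f₂ = f₀ · (v + u)/(v − u).

3.47 kHz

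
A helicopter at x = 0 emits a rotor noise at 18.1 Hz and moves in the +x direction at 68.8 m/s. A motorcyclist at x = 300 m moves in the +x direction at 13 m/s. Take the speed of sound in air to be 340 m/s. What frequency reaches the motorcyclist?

21.8 Hz

The observer lies on the +x side, so the source is heading toward the observer and the observer is heading away from the source.
With source approaching and observer receding, f' = f · (v − v_o)/(v − v_s).
f' = 18.1 × (340 − 13)/(340 − 68.8) = 18.1 × 327/271.2 ≈ 21.8 Hz.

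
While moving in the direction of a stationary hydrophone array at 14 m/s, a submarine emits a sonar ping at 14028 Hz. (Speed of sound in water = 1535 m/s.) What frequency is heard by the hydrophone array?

14157 Hz

With the source moving toward a stationary observer, f' = f · v/(v − v_s).
f' = 14028 × 1535/(1535 − 14) = 14028 × 1535/1521 ≈ 14157 Hz.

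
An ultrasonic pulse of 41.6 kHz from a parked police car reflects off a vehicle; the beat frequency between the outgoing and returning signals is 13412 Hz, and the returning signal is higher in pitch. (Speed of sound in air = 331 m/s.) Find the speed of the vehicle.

46 m/s

Double Doppler shift off a moving reflector: f₂ = f₀ · (v + u)/(v − u) (u > 0 toward emitter).
Returning signal is higher, so f₂ = f₀ + Δf = 41600 + 13412 = 55012 Hz.
Rearranging, u = v · (f₂ − f₀)/(f₂ + f₀) = 331 × 13412/96612 ≈ 46 m/s.
So the vehicle is moving at 46 m/s toward the emitter.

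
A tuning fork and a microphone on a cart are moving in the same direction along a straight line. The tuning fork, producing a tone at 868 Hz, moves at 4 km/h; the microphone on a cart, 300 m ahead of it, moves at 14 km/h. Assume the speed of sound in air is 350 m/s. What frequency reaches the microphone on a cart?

861 Hz

4 km/h = 1.111 m/s; 14 km/h = 3.889 m/s.
The microphone on a cart is ahead, so the tuning fork is moving toward it while the microphone on a cart is moving away from the tuning fork.
With source approaching and observer receding, f' = f · (v − v_o)/(v − v_s).
f' = 868 × (350 − 3.889)/(350 − 1.111) = 868 × 346.11/348.89 ≈ 861 Hz.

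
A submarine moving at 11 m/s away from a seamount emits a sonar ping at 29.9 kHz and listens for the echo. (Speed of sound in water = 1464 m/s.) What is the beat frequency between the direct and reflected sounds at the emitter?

446 Hz

The seamount receives the sound from a moving source: f₁ = f₀ · v/(v + v_e) = 29.9 × 1464/1475 ≈ 29.677 kHz.
On the return leg the submarine is a moving observer: f₂ = f₁ · (v − v_e)/v = 29.677 × 1453/1464 ≈ 29.454 kHz.
Beat against the emitted tone (with f₀ = 29900 Hz): |f₂ − f₀| = 2v_e·f₀/(v + v_e) = 2 × 11 × 29900/1475 ≈ 446 Hz.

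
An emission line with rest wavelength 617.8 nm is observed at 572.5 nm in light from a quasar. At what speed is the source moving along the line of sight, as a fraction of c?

0.076

λ'/λ₀ = 0.9267 < 1 (blueshift), so the source is approaching.
λ'/λ₀ = √((1 − β)/(1 + β)) for an approaching source ⇒ β = (1 − r²)/(1 + r²) with r = λ'/λ₀.
β = (1 − 0.8587)/(1 + 0.8587) ≈ 0.076.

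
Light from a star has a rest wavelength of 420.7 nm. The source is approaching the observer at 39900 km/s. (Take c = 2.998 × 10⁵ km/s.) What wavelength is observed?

368.0 nm

β = v/c = 39900/299800 = 0.1331.
Relativistic Doppler for wavelength: λ' = λ₀ · √((1 − β)/(1 + β)).
λ' = 420.7 × √(0.8669/1.1331) = 420.7 × 0.87469 ≈ 368.0 nm.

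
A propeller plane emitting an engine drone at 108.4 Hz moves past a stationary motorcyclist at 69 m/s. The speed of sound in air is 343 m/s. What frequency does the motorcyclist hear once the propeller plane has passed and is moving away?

90 Hz

Receding: f₂ = f · v/(v + v_s) = 108.4 × 343/412 ≈ 90 Hz.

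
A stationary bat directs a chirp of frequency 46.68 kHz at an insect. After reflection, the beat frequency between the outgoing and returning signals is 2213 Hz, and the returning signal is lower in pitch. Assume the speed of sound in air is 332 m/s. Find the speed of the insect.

8.1 m/s

Double Doppler shift off a moving reflector: f₂ = f₀ · (v + u)/(v − u) (u > 0 toward emitter).
Returning signal is lower, so f₂ = f₀ − Δf = 46680 − 2213 = 44467 Hz.
Rearranging, u = v · (f₂ − f₀)/(f₂ + f₀) = 332 × -2213/91147 ≈ -8.1 m/s.
So the insect is moving at 8.1 m/s away from the emitter.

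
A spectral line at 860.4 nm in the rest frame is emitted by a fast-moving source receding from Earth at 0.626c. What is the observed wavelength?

Relativistic Doppler for wavelength: λ' = λ₀ · √((1 + β)/(1 − β)).
λ' = 860.4 × √(1.6260/0.3740) = 860.4 × 2.08509 ≈ 1794.0 nm.

1794.0 nm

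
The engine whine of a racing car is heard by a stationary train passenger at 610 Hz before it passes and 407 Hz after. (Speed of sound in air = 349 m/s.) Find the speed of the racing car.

f₁/f₂ = (v + v_s)/(v − v_s), so v_s = v · (f₁ − f₂)/(f₁ + f₂).
v_s = 349 × (610 − 407)/(610 + 407) = 349 × 203/1017 ≈ 70 m/s.

70 m/s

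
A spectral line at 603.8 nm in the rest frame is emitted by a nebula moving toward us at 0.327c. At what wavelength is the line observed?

430.0 nm

Relativistic Doppler for wavelength: λ' = λ₀ · √((1 − β)/(1 + β)).
λ' = 603.8 × √(0.6730/1.3270) = 603.8 × 0.71215 ≈ 430.0 nm.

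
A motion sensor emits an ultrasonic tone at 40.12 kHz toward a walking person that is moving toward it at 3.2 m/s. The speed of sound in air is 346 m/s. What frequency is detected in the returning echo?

The walking person first receives the wave as a moving observer: f₁ = f₀ · (v + u)/v = 40.12 × (346 + 3.2)/346 ≈ 40.5 kHz.
On reflection it acts as a source moving toward the stationary detector: f₂ = f₁ · v/(v − u) = 40.5 × 346/342.8 ≈ 40.9 kHz.

40.9 kHz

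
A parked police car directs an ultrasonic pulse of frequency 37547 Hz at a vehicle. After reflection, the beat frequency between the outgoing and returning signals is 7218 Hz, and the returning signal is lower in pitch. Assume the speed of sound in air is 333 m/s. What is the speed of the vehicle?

Double Doppler shift off a moving reflector: f₂ = f₀ · (v + u)/(v − u) (u > 0 toward emitter).
Returning signal is lower, so f₂ = f₀ − Δf = 37547 − 7218 = 30329 Hz.
Rearranging, u = v · (f₂ − f₀)/(f₂ + f₀) = 333 × -7218/67876 ≈ -35 m/s.
So the vehicle is moving at 35 m/s away from the emitter.

35 m/s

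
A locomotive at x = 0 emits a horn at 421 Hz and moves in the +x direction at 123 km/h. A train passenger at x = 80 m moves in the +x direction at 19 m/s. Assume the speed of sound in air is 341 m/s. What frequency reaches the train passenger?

442 Hz

123 km/h = 34.17 m/s.
The observer lies on the +x side, so the source is heading toward the observer and the observer is heading away from the source.
With source approaching and observer receding, f' = f · (v − v_o)/(v − v_s).
f' = 421 × (341 − 19)/(341 − 34.17) = 421 × 322/306.83 ≈ 442 Hz.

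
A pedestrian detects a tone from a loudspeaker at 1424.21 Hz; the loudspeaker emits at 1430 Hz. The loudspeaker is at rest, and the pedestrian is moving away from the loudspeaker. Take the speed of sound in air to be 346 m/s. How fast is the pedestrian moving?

1.40 m/s

f' = f · (v − v_o)/v ⇒ v_o = v · |f'/f − 1|.
v_o = 346 × |1424.21/1430 − 1| = 346 × 0.004049 ≈ 1.40 m/s.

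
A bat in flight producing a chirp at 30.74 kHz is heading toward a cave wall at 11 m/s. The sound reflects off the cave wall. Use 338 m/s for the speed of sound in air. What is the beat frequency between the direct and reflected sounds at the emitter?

The cave wall receives the sound from a moving source: f₁ = f₀ · v/(v − v_e) = 30.74 × 338/327 ≈ 31.77 kHz.
On the return leg the bat in flight is a moving observer: f₂ = f₁ · (v + v_e)/v = 31.77 × 349/338 ≈ 32.81 kHz.
Equivalently f₂ = f₀ · (v + v_e)/(v − v_e).
Beat against the emitted tone (with f₀ = 30740 Hz): |f₂ − f₀| = 2v_e·f₀/(v − v_e) = 2 × 11 × 30740/327 ≈ 2068 Hz.

2068 Hz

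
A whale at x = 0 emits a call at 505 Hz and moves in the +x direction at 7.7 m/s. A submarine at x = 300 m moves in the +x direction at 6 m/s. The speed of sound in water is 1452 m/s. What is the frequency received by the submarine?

506 Hz

The observer lies on the +x side, so the source is heading toward the observer and the observer is heading away from the source.
General Doppler shift: f' = f · (v − v_o)/(v − v_s).
f' = 505 × (1452 − 6)/(1452 − 7.7) = 505 × 1446/1444.3 ≈ 506 Hz.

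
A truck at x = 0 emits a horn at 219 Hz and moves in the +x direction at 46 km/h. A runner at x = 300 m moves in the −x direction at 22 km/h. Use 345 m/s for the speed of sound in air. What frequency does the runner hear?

46 km/h = 12.78 m/s; 22 km/h = 6.111 m/s.
The observer lies on the +x side, so the source is heading toward the observer and the observer is heading toward the source.
General Doppler shift: f' = f · (v + v_o)/(v − v_s).
f' = 219 × (345 + 6.111)/(345 − 12.78) = 219 × 351.11/332.22 ≈ 231 Hz.

231 Hz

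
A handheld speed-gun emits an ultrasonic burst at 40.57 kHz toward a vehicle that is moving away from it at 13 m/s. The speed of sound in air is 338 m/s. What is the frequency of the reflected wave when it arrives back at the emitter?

37.6 kHz

The vehicle first receives the wave as a moving observer: f₁ = f₀ · (v − u)/v = 40.57 × (338 − 13)/338 ≈ 39.0 kHz.
The reflection then acts as a moving source: f₂ = f₁ · v/(v + u) ≈ 37.6 kHz.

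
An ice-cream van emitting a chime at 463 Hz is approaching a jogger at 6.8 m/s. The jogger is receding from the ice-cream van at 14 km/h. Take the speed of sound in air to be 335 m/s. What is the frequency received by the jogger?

467 Hz

14 km/h = 3.889 m/s.
Both move, so f' = f · (v − v_o)/(v − v_s).
f' = 463 × (335 − 3.889)/(335 − 6.8) = 463 × 331.11/328.2 ≈ 467 Hz.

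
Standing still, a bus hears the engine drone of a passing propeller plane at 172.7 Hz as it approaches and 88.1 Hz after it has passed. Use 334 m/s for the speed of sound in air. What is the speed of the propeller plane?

f₁/f₂ = (v + v_s)/(v − v_s), so v_s = v · (f₁ − f₂)/(f₁ + f₂).
v_s = 334 × (172.7 − 88.1)/(172.7 + 88.1) = 334 × 84.6/260.8 ≈ 108 m/s.

108 m/s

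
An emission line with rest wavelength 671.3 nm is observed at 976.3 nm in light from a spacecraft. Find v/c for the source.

λ'/λ₀ = 1.4543 > 1 (redshift), so the source is receding.
λ'/λ₀ = √((1 + β)/(1 − β)) for a receding source ⇒ β = (r² − 1)/(r² + 1) with r = λ'/λ₀.
β = (2.1151 − 1)/(2.1151 + 1) ≈ 0.358.

0.358c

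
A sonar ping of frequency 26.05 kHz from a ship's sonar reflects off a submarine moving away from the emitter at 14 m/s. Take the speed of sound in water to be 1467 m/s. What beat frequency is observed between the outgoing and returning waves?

493 Hz

At the submarine (a moving observer), f₁ = f₀ · (v − u)/v = 26.05 × 1453/1467 ≈ 25.801 kHz.
The reflection then acts as a moving source: f₂ = f₁ · v/(v + u) ≈ 25.557 kHz.
Equivalently f₂ = f₀ · (v − u)/(v + u).
Beat frequency (with f₀ = 26050 Hz): |f₂ − f₀| = 2u·f₀/(v + u) = 2 × 14 × 26050/1481 ≈ 493 Hz.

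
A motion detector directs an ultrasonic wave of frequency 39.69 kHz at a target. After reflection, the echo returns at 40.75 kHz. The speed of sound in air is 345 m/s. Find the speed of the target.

Double Doppler shift off a moving reflector: f₂ = f₀ · (v + u)/(v − u) (u > 0 toward emitter).
Rearranging, u = v · (f₂ − f₀)/(f₂ + f₀) = 345 × 1.06/80.44 ≈ 4.5 m/s.
So the target is moving at 4.5 m/s toward the emitter.

4.5 m/s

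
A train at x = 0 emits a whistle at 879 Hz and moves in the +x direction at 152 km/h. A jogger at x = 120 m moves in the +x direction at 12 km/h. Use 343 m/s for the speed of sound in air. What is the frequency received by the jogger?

152 km/h = 42.22 m/s; 12 km/h = 3.333 m/s.
The observer lies on the +x side, so the source is heading toward the observer and the observer is heading away from the source.
Both move, so f' = f · (v − v_o)/(v − v_s).
f' = 879 × (343 − 3.333)/(343 − 42.22) = 879 × 339.67/300.78 ≈ 993 Hz.

993 Hz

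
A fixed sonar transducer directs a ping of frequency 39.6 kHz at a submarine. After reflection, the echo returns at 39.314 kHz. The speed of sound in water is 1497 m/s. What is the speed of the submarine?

5.4 m/s

Double Doppler shift off a moving reflector: f₂ = f₀ · (v + u)/(v − u) (u > 0 toward emitter).
Rearranging, u = v · (f₂ − f₀)/(f₂ + f₀) = 1497 × -0.286/78.914 ≈ -5.4 m/s.
So the submarine is moving at 5.4 m/s away from the emitter.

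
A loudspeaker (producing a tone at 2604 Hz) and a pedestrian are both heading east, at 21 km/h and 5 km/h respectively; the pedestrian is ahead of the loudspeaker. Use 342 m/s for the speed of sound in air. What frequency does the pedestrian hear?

2638 Hz

21 km/h = 5.833 m/s; 5 km/h = 1.389 m/s.
The pedestrian is ahead, so the loudspeaker is moving toward it while the pedestrian is moving away from the loudspeaker.
With source approaching and observer receding, f' = f · (v − v_o)/(v − v_s).
f' = 2604 × (342 − 1.389)/(342 − 5.833) = 2604 × 340.61/336.17 ≈ 2638 Hz.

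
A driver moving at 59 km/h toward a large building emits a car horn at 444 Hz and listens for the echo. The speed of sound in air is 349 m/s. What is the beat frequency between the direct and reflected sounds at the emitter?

59 km/h = 16.39 m/s.
The large building receives the sound from a moving source: f₁ = f₀ · v/(v − v_e) = 444 × 349/332.61 ≈ 465.9 Hz.
On the return leg the driver is a moving observer: f₂ = f₁ · (v + v_e)/v = 465.9 × 365.39/349 ≈ 487.8 Hz.
Beat against the emitted tone: |f₂ − f₀| = 2v_e·f₀/(v − v_e) = 2 × 16.39 × 444/332.61 ≈ 43.8 Hz.

43.8 Hz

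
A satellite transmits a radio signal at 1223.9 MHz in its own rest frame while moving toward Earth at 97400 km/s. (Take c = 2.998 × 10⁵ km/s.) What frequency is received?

1714.5 MHz

β = v/c = 97400/299800 = 0.3249.
Relativistic Doppler for frequency: f' = f₀ · √((1 + β)/(1 − β)).
f' = 1223.9 × √(1.3249/0.6751) = 1223.9 × 1.40087 ≈ 1714.5 MHz.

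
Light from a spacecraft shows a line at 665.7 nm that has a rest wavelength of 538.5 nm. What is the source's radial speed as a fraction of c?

λ'/λ₀ = 1.2362 > 1 (redshift), so the source is receding.
λ'/λ₀ = √((1 + β)/(1 − β)) for a receding source ⇒ β = (r² − 1)/(r² + 1) with r = λ'/λ₀.
β = (1.5282 − 1)/(1.5282 + 1) ≈ 0.209.

0.209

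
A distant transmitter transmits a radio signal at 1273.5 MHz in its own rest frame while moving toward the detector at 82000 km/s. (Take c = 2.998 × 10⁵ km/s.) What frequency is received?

1686.1 MHz

β = v/c = 82000/299800 = 0.2735.
Relativistic Doppler for frequency: f' = f₀ · √((1 + β)/(1 − β)).
f' = 1273.5 × √(1.2735/0.7265) = 1273.5 × 1.32400 ≈ 1686.1 MHz.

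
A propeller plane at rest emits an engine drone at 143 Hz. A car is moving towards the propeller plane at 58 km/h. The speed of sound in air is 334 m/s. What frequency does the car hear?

150 Hz

58 km/h = 16.11 m/s.
Moving observer, stationary source: f' = f · (v + v_o)/v.
f' = 143 × (334 + 16.11)/334 = 143 × 350.11/334 ≈ 150 Hz.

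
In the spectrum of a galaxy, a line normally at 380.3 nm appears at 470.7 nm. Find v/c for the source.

0.210c

λ'/λ₀ = 1.2377 > 1 (redshift), so the source is receding.
λ'/λ₀ = √((1 + β)/(1 − β)) for a receding source ⇒ β = (r² − 1)/(r² + 1) with r = λ'/λ₀.
β = (1.5319 − 1)/(1.5319 + 1) ≈ 0.210.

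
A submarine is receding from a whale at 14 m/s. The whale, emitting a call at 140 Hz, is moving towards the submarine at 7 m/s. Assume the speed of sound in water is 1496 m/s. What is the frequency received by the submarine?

139 Hz

General Doppler shift: f' = f · (v − v_o)/(v − v_s).
f' = 140 × (1496 − 14)/(1496 − 7) = 140 × 1482/1489 ≈ 139 Hz.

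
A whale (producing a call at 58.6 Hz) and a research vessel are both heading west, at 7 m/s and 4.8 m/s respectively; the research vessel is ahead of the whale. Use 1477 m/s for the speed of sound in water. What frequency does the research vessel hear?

The research vessel is ahead, so the whale is moving toward it while the research vessel is moving away from the whale.
Both move, so f' = f · (v − v_o)/(v − v_s).
f' = 58.6 × (1477 − 4.8)/(1477 − 7) = 58.6 × 1472.2/1470 ≈ 58.7 Hz.

58.7 Hz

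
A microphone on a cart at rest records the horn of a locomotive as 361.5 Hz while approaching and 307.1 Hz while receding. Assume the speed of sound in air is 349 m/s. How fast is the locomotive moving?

28 m/s

f₁/f₂ = (v + v_s)/(v − v_s), so v_s = v · (f₁ − f₂)/(f₁ + f₂).
v_s = 349 × (361.5 − 307.1)/(361.5 + 307.1) = 349 × 54.4/668.6 ≈ 28 m/s.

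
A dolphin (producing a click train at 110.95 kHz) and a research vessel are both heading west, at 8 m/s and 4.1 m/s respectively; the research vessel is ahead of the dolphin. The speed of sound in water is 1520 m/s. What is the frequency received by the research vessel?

The research vessel is ahead, so the dolphin is moving toward it while the research vessel is moving away from the dolphin.
General Doppler shift: f' = f · (v − v_o)/(v − v_s).
f' = 110.95 × (1520 − 4.1)/(1520 − 8) = 110.95 × 1515.9/1512 ≈ 111.2 kHz.

111.2 kHz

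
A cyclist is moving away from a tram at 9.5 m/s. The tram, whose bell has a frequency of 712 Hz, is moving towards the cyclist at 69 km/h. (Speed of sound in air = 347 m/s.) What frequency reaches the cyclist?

733 Hz

69 km/h = 19.17 m/s.
Both move, so f' = f · (v − v_o)/(v − v_s).
f' = 712 × (347 − 9.5)/(347 − 19.17) = 712 × 337.5/327.83 ≈ 733 Hz.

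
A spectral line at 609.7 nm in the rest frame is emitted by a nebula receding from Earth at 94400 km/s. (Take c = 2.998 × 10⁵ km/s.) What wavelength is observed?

β = v/c = 94400/299800 = 0.3149.
Relativistic Doppler for wavelength: λ' = λ₀ · √((1 + β)/(1 − β)).
λ' = 609.7 × √(1.3149/0.6851) = 609.7 × 1.38535 ≈ 844.6 nm.

844.6 nm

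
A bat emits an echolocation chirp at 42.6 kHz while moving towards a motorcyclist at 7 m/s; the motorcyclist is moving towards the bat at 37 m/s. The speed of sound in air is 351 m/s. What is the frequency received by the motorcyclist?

General Doppler shift: f' = f · (v + v_o)/(v − v_s).
f' = 42.6 × (351 + 37)/(351 − 7) = 42.6 × 388/344 ≈ 48.0 kHz.

48.0 kHz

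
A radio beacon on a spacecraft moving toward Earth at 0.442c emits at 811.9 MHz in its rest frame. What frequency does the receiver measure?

1305.2 MHz

Relativistic Doppler for frequency: f' = f₀ · √((1 + β)/(1 − β)).
f' = 811.9 × √(1.4420/0.5580) = 811.9 × 1.60755 ≈ 1305.2 MHz.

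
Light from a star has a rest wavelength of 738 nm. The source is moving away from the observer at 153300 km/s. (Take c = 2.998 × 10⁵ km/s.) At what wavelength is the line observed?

1297.9 nm

β = v/c = 153300/299800 = 0.5113.
Relativistic Doppler for wavelength: λ' = λ₀ · √((1 + β)/(1 − β)).
λ' = 738 × √(1.5113/0.4887) = 738 × 1.75865 ≈ 1297.9 nm.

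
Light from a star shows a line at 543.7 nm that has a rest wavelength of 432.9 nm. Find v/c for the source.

λ'/λ₀ = 1.2559 > 1 (redshift), so the source is receding.
λ'/λ₀ = √((1 + β)/(1 − β)) for a receding source ⇒ β = (r² − 1)/(r² + 1) with r = λ'/λ₀.
β = (1.5774 − 1)/(1.5774 + 1) ≈ 0.224.

0.224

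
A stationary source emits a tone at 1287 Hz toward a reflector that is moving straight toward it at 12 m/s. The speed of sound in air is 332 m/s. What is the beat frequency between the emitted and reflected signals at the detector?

The reflector first receives the wave as a moving observer: f₁ = f₀ · (v + u)/v = 1287 × (332 + 12)/332 ≈ 1333.5 Hz.
On reflection it acts as a source moving toward the stationary detector: f₂ = f₁ · v/(v − u) = 1333.5 × 332/320 ≈ 1383.5 Hz.
Equivalently f₂ = f₀ · (v + u)/(v − u).
Beat frequency: |f₂ − f₀| = 2u·f₀/(v − u) = 2 × 12 × 1287/320 ≈ 97 Hz.

97 Hz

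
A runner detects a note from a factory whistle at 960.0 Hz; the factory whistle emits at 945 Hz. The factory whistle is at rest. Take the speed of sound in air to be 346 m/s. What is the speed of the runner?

5.5 m/s

f' > f, so the runner is approaching.
f' = f · (v + v_o)/v ⇒ v_o = v · |f'/f − 1|.
v_o = 346 × |960.0/945 − 1| = 346 × 0.01587 ≈ 5.5 m/s.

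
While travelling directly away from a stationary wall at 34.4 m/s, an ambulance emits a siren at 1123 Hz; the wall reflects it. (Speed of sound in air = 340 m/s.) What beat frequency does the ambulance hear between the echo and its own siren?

The wall receives the sound from a moving source: f₁ = f₀ · v/(v + v_e) = 1123 × 340/374.4 ≈ 1020 Hz.
On the return leg the ambulance is a moving observer: f₂ = f₁ · (v − v_e)/v = 1020 × 305.6/340 ≈ 917 Hz.
Equivalently f₂ = f₀ · (v − v_e)/(v + v_e).
Beat against the emitted tone: |f₂ − f₀| = 2v_e·f₀/(v + v_e) = 2 × 34.4 × 1123/374.4 ≈ 206 Hz.

206 Hz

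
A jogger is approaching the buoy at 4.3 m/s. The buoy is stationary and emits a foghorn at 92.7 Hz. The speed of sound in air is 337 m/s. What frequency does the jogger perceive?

Only the observer moves, toward the source, so f' = f · (v + v_o)/v.
f' = 92.7 × (337 + 4.3)/337 = 92.7 × 341.3/337 ≈ 94 Hz.

94 Hz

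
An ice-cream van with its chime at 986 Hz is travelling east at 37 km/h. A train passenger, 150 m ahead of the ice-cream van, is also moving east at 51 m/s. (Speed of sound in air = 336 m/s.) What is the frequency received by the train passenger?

863 Hz

37 km/h = 10.28 m/s.
The train passenger is ahead, so the ice-cream van is moving toward it while the train passenger is moving away from the ice-cream van.
With source approaching and observer receding, f' = f · (v − v_o)/(v − v_s).
f' = 986 × (336 − 51)/(336 − 10.28) = 986 × 285/325.72 ≈ 863 Hz.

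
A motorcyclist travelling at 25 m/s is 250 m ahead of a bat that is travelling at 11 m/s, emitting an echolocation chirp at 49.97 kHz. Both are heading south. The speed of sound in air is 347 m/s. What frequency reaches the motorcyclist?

47.9 kHz

The motorcyclist is ahead, so the bat is moving toward it while the motorcyclist is moving away from the bat.
Both move, so f' = f · (v − v_o)/(v − v_s).
f' = 49.97 × (347 − 25)/(347 − 11) = 49.97 × 322/336 ≈ 47.9 kHz.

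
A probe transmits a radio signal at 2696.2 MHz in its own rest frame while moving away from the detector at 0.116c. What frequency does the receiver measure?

2399.6 MHz

Relativistic Doppler for frequency: f' = f₀ · √((1 − β)/(1 + β)).
f' = 2696.2 × √(0.8840/1.1160) = 2696.2 × 0.89001 ≈ 2399.6 MHz.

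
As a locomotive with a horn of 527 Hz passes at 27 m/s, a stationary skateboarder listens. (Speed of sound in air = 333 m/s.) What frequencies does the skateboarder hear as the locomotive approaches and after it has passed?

Approaching: f₁ = f · v/(v − v_s) = 527 × 333/306 ≈ 574 Hz.
Receding: f₂ = f · v/(v + v_s) = 527 × 333/360 ≈ 487 Hz.

574 Hz approaching; 487 Hz receding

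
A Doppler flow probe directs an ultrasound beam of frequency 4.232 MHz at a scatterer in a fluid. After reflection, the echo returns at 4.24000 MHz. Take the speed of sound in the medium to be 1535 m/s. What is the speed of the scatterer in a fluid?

Double Doppler shift off a moving reflector: f₂ = f₀ · (v + u)/(v − u) (u > 0 toward emitter).
Rearranging, u = v · (f₂ − f₀)/(f₂ + f₀) = 1535 × 0.00800/8.47200 ≈ 1.45 m/s.
So the scatterer in a fluid is moving at 1.45 m/s toward the emitter.

1.45 m/s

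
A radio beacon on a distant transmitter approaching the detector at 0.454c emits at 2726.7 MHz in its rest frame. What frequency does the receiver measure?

Relativistic Doppler for frequency: f' = f₀ · √((1 + β)/(1 − β)).
f' = 2726.7 × √(1.4540/0.5460) = 2726.7 × 1.63187 ≈ 4449.6 MHz.

4449.6 MHz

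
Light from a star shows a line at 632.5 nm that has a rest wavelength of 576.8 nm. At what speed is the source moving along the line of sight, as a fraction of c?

λ'/λ₀ = 1.0966 > 1 (redshift), so the source is receding.
λ'/λ₀ = √((1 + β)/(1 − β)) for a receding source ⇒ β = (r² − 1)/(r² + 1) with r = λ'/λ₀.
β = (1.2025 − 1)/(1.2025 + 1) ≈ 0.092.

0.092c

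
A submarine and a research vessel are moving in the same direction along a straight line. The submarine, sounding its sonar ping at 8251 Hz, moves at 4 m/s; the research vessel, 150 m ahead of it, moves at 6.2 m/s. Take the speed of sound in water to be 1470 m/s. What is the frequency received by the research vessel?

8239 Hz

The research vessel is ahead, so the submarine is moving toward it while the research vessel is moving away from the submarine.
With source approaching and observer receding, f' = f · (v − v_o)/(v − v_s).
f' = 8251 × (1470 − 6.2)/(1470 − 4) = 8251 × 1463.8/1466 ≈ 8239 Hz.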